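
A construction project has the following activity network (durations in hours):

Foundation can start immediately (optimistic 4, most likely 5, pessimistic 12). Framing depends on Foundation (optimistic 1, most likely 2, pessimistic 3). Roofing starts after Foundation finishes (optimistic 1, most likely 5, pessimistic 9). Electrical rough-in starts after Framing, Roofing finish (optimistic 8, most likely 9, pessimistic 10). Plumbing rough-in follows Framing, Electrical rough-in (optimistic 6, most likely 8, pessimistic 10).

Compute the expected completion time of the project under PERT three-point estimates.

28 hours

te_Foundation = (4 + 4·5 + 12)/6 = 36/6 = 6
te_Framing = (1 + 4·2 + 3)/6 = 12/6 = 2
te_Roofing = (1 + 4·5 + 9)/6 = 30/6 = 5
te_Electrical rough-in = (8 + 4·9 + 10)/6 = 54/6 = 9
te_Plumbing rough-in = (6 + 4·8 + 10)/6 = 48/6 = 8

Forward pass:
ES_Foundation = 0; EF_Foundation = 6
ES_Framing = 6; EF_Framing = 6+2 = 8
ES_Roofing = 6; EF_Roofing = 6+5 = 11
ES_Electrical rough-in = max(EF_Framing=8, EF_Roofing=11) = 11; EF_Electrical rough-in = 11+9 = 20
ES_Plumbing rough-in = max(EF_Framing=8, EF_Electrical rough-in=20) = 20; EF_Plumbing rough-in = 20+8 = 28
Expected project duration μ = 28 hours. Critical path: Foundation → Roofing → Electrical rough-in → Plumbing rough-in.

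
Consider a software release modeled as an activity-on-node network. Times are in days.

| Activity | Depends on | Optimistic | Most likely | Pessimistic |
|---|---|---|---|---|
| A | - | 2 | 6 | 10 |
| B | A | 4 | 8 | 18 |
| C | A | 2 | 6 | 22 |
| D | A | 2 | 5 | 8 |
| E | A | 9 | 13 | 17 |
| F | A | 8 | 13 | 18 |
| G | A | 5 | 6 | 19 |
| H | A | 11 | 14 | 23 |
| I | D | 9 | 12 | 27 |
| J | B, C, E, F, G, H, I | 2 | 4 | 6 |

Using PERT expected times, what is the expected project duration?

29 days

te_A = (2 + 4·6 + 10)/6 = 36/6 = 6
te_B = (4 + 4·8 + 18)/6 = 54/6 = 9
te_C = (2 + 4·6 + 22)/6 = 48/6 = 8
te_D = (2 + 4·5 + 8)/6 = 30/6 = 5
te_E = (9 + 4·13 + 17)/6 = 78/6 = 13
te_F = (8 + 4·13 + 18)/6 = 78/6 = 13
te_G = (5 + 4·6 + 19)/6 = 48/6 = 8
te_H = (11 + 4·14 + 23)/6 = 90/6 = 15
te_I = (9 + 4·12 + 27)/6 = 84/6 = 14
te_J = (2 + 4·4 + 6)/6 = 24/6 = 4

Forward pass:
ES_A = 0; EF_A = 6
ES_B = 6; EF_B = 6+9 = 15
ES_C = 6; EF_C = 6+8 = 14
ES_D = 6; EF_D = 6+5 = 11
ES_E = 6; EF_E = 6+13 = 19
ES_F = 6; EF_F = 6+13 = 19
ES_G = 6; EF_G = 6+8 = 14
ES_H = 6; EF_H = 6+15 = 21
ES_I = 11; EF_I = 11+14 = 25
ES_J = max(EF_B=15, EF_C=14, EF_E=19, EF_F=19, EF_G=14, EF_H=21, EF_I=25) = 25; EF_J = 25+4 = 29
Expected project duration μ = 29 days. Critical path: A → D → I → J.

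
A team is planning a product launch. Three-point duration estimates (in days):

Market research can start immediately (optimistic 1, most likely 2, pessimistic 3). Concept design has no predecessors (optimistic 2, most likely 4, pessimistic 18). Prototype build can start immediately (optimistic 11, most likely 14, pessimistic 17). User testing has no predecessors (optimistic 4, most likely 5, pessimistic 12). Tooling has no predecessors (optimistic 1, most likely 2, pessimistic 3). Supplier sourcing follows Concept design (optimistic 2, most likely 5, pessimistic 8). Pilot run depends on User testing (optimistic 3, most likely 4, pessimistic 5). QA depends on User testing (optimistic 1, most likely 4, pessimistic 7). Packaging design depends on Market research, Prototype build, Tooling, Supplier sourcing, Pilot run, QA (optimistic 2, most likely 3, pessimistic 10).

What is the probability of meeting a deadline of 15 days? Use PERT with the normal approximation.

te_Market research = (1 + 4·2 + 3)/6 = 12/6 = 2; σ²_Market research = ((3−1)/6)² = 0.111
te_Concept design = (2 + 4·4 + 18)/6 = 36/6 = 6; σ²_Concept design = ((18−2)/6)² = 7.111
te_Prototype build = (11 + 4·14 + 17)/6 = 84/6 = 14; σ²_Prototype build = ((17−11)/6)² = 1.000
te_User testing = (4 + 4·5 + 12)/6 = 36/6 = 6; σ²_User testing = ((12−4)/6)² = 1.778
te_Tooling = (1 + 4·2 + 3)/6 = 12/6 = 2; σ²_Tooling = ((3−1)/6)² = 0.111
te_Supplier sourcing = (2 + 4·5 + 8)/6 = 30/6 = 5; σ²_Supplier sourcing = ((8−2)/6)² = 1.000
te_Pilot run = (3 + 4·4 + 5)/6 = 24/6 = 4; σ²_Pilot run = ((5−3)/6)² = 0.111
te_QA = (1 + 4·4 + 7)/6 = 24/6 = 4; σ²_QA = ((7−1)/6)² = 1.000
te_Packaging design = (2 + 4·3 + 10)/6 = 24/6 = 4; σ²_Packaging design = ((10−2)/6)² = 1.778

Forward pass:
ES_Market research = 0; EF_Market research = 2
ES_Concept design = 0; EF_Concept design = 6
ES_Prototype build = 0; EF_Prototype build = 14
ES_User testing = 0; EF_User testing = 6
ES_Tooling = 0; EF_Tooling = 2
ES_Supplier sourcing = 6; EF_Supplier sourcing = 6+5 = 11
ES_Pilot run = 6; EF_Pilot run = 6+4 = 10
ES_QA = 6; EF_QA = 6+4 = 10
ES_Packaging design = max(EF_Market research=2, EF_Prototype build=14, EF_Tooling=2, EF_Supplier sourcing=11, EF_Pilot run=10, EF_QA=10) = 14; EF_Packaging design = 14+4 = 18
Expected project duration μ = 18 days. Critical path: Prototype build → Packaging design.

Variance along critical path = 1.000 + 1.778 = 2.778; σ = √2.778 = 1.667 days.
Z = (15 − 18) / 1.667 = -1.800
P(T ≤ 15) = Φ(-1.800) ≈ 0.036

0.036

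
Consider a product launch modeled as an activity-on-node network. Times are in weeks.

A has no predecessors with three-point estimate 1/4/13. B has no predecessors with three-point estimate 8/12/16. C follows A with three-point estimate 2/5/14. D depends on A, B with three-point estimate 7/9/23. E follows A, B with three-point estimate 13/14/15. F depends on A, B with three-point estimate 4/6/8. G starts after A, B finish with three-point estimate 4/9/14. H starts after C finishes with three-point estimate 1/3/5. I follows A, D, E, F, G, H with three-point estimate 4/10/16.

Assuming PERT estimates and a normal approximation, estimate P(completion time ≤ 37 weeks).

te_A = (1 + 4·4 + 13)/6 = 30/6 = 5; σ²_A = ((13−1)/6)² = 4.000
te_B = (8 + 4·12 + 16)/6 = 72/6 = 12; σ²_B = ((16−8)/6)² = 1.778
te_C = (2 + 4·5 + 14)/6 = 36/6 = 6; σ²_C = ((14−2)/6)² = 4.000
te_D = (7 + 4·9 + 23)/6 = 66/6 = 11; σ²_D = ((23−7)/6)² = 7.111
te_E = (13 + 4·14 + 15)/6 = 84/6 = 14; σ²_E = ((15−13)/6)² = 0.111
te_F = (4 + 4·6 + 8)/6 = 36/6 = 6; σ²_F = ((8−4)/6)² = 0.444
te_G = (4 + 4·9 + 14)/6 = 54/6 = 9; σ²_G = ((14−4)/6)² = 2.778
te_H = (1 + 4·3 + 5)/6 = 18/6 = 3; σ²_H = ((5−1)/6)² = 0.444
te_I = (4 + 4·10 + 16)/6 = 60/6 = 10; σ²_I = ((16−4)/6)² = 4.000

Forward pass:
ES_A = 0; EF_A = 5
ES_B = 0; EF_B = 12
ES_C = 5; EF_C = 5+6 = 11
ES_D = max(EF_A=5, EF_B=12) = 12; EF_D = 12+11 = 23
ES_E = max(EF_A=5, EF_B=12) = 12; EF_E = 12+14 = 26
ES_F = max(EF_A=5, EF_B=12) = 12; EF_F = 12+6 = 18
ES_G = max(EF_A=5, EF_B=12) = 12; EF_G = 12+9 = 21
ES_H = 11; EF_H = 11+3 = 14
ES_I = max(EF_A=5, EF_D=23, EF_E=26, EF_F=18, EF_G=21, EF_H=14) = 26; EF_I = 26+10 = 36
Expected project duration μ = 36 weeks. Critical path: B → E → I.

Variance along critical path = 1.778 + 0.111 + 4.000 = 5.889; σ = √5.889 = 2.427 weeks.
Z = (37 − 36) / 2.427 = 0.412
P(T ≤ 37) = Φ(0.412) ≈ 0.660

0.660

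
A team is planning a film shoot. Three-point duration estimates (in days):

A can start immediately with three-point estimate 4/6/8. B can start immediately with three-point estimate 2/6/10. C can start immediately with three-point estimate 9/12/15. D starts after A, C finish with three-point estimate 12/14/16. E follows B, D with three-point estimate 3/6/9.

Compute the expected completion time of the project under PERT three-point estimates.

te_A = (4 + 4·6 + 8)/6 = 36/6 = 6
te_B = (2 + 4·6 + 10)/6 = 36/6 = 6
te_C = (9 + 4·12 + 15)/6 = 72/6 = 12
te_D = (12 + 4·14 + 16)/6 = 84/6 = 14
te_E = (3 + 4·6 + 9)/6 = 36/6 = 6

Forward pass:
ES_A = 0; EF_A = 6
ES_B = 0; EF_B = 6
ES_C = 0; EF_C = 12
ES_D = max(EF_A=6, EF_C=12) = 12; EF_D = 12+14 = 26
ES_E = max(EF_B=6, EF_D=26) = 26; EF_E = 26+6 = 32
Expected project duration μ = 32 days. Critical path: C → D → E.

32 days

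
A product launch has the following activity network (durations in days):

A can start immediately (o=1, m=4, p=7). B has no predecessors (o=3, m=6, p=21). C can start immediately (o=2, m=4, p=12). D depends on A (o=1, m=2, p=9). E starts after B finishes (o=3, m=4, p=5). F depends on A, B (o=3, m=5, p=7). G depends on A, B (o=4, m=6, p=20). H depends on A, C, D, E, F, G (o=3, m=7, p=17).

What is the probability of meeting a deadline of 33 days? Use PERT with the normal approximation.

te_A = (1 + 4·4 + 7)/6 = 24/6 = 4; σ²_A = ((7−1)/6)² = 1.000
te_B = (3 + 4·6 + 21)/6 = 48/6 = 8; σ²_B = ((21−3)/6)² = 9.000
te_C = (2 + 4·4 + 12)/6 = 30/6 = 5; σ²_C = ((12−2)/6)² = 2.778
te_D = (1 + 4·2 + 9)/6 = 18/6 = 3; σ²_D = ((9−1)/6)² = 1.778
te_E = (3 + 4·4 + 5)/6 = 24/6 = 4; σ²_E = ((5−3)/6)² = 0.111
te_F = (3 + 4·5 + 7)/6 = 30/6 = 5; σ²_F = ((7−3)/6)² = 0.444
te_G = (4 + 4·6 + 20)/6 = 48/6 = 8; σ²_G = ((20−4)/6)² = 7.111
te_H = (3 + 4·7 + 17)/6 = 48/6 = 8; σ²_H = ((17−3)/6)² = 5.444

Forward pass:
ES_A = 0; EF_A = 4
ES_B = 0; EF_B = 8
ES_C = 0; EF_C = 5
ES_D = 4; EF_D = 4+3 = 7
ES_E = 8; EF_E = 8+4 = 12
ES_F = max(EF_A=4, EF_B=8) = 8; EF_F = 8+5 = 13
ES_G = max(EF_A=4, EF_B=8) = 8; EF_G = 8+8 = 16
ES_H = max(EF_A=4, EF_C=5, EF_D=7, EF_E=12, EF_F=13, EF_G=16) = 16; EF_H = 16+8 = 24
Expected project duration μ = 24 days. Critical path: B → G → H.

Variance along critical path = 9.000 + 7.111 + 5.444 = 21.556; σ = √21.556 = 4.643 days.
Z = (33 − 24) / 4.643 = 1.938
P(T ≤ 33) = Φ(1.938) ≈ 0.974

0.974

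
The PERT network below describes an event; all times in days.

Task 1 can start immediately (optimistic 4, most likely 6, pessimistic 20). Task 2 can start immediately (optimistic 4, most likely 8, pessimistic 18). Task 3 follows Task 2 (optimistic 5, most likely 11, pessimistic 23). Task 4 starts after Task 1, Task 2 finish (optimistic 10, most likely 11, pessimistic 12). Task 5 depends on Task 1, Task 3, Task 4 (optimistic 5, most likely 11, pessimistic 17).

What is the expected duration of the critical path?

te_Task 1 = (4 + 4·6 + 20)/6 = 48/6 = 8
te_Task 2 = (4 + 4·8 + 18)/6 = 54/6 = 9
te_Task 3 = (5 + 4·11 + 23)/6 = 72/6 = 12
te_Task 4 = (10 + 4·11 + 12)/6 = 66/6 = 11
te_Task 5 = (5 + 4·11 + 17)/6 = 66/6 = 11

Forward pass:
ES_Task 1 = 0; EF_Task 1 = 8
ES_Task 2 = 0; EF_Task 2 = 9
ES_Task 3 = 9; EF_Task 3 = 9+12 = 21
ES_Task 4 = max(EF_Task 1=8, EF_Task 2=9) = 9; EF_Task 4 = 9+11 = 20
ES_Task 5 = max(EF_Task 1=8, EF_Task 3=21, EF_Task 4=20) = 21; EF_Task 5 = 21+11 = 32
Expected project duration μ = 32 days. Critical path: Task 2 → Task 3 → Task 5.

32 days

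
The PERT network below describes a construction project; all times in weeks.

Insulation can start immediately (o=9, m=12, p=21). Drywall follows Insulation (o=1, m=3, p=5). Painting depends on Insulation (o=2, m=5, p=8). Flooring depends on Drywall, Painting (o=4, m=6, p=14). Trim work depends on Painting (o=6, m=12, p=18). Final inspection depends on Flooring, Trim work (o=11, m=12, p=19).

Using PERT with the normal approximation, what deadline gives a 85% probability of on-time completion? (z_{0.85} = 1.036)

te_Insulation = (9 + 4·12 + 21)/6 = 78/6 = 13; σ²_Insulation = ((21−9)/6)² = 4.000
te_Drywall = (1 + 4·3 + 5)/6 = 18/6 = 3; σ²_Drywall = ((5−1)/6)² = 0.444
te_Painting = (2 + 4·5 + 8)/6 = 30/6 = 5; σ²_Painting = ((8−2)/6)² = 1.000
te_Flooring = (4 + 4·6 + 14)/6 = 42/6 = 7; σ²_Flooring = ((14−4)/6)² = 2.778
te_Trim work = (6 + 4·12 + 18)/6 = 72/6 = 12; σ²_Trim work = ((18−6)/6)² = 4.000
te_Final inspection = (11 + 4·12 + 19)/6 = 78/6 = 13; σ²_Final inspection = ((19−11)/6)² = 1.778

Forward pass:
ES_Insulation = 0; EF_Insulation = 13
ES_Drywall = 13; EF_Drywall = 13+3 = 16
ES_Painting = 13; EF_Painting = 13+5 = 18
ES_Flooring = max(EF_Drywall=16, EF_Painting=18) = 18; EF_Flooring = 18+7 = 25
ES_Trim work = 18; EF_Trim work = 18+12 = 30
ES_Final inspection = max(EF_Flooring=25, EF_Trim work=30) = 30; EF_Final inspection = 30+13 = 43
Expected project duration μ = 43 weeks. Critical path: Insulation → Painting → Trim work → Final inspection.

Variance along critical path = 4.000 + 1.000 + 4.000 + 1.778 = 10.778; σ = 3.283 weeks.
D = μ + z·σ = 43 + 1.036·3.283 = 46.4 weeks

46.4 weeks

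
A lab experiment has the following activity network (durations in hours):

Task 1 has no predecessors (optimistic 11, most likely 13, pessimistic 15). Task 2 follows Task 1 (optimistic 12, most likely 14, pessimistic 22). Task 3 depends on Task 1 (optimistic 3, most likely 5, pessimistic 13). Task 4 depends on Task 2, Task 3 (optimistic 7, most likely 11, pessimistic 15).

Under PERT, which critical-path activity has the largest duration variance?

Task 2

te_Task 1 = (11 + 4·13 + 15)/6 = 78/6 = 13; σ²_Task 1 = ((15−11)/6)² = 0.444
te_Task 2 = (12 + 4·14 + 22)/6 = 90/6 = 15; σ²_Task 2 = ((22−12)/6)² = 2.778
te_Task 3 = (3 + 4·5 + 13)/6 = 36/6 = 6; σ²_Task 3 = ((13−3)/6)² = 2.778
te_Task 4 = (7 + 4·11 + 15)/6 = 66/6 = 11; σ²_Task 4 = ((15−7)/6)² = 1.778

Forward pass:
ES_Task 1 = 0; EF_Task 1 = 13
ES_Task 2 = 13; EF_Task 2 = 13+15 = 28
ES_Task 3 = 13; EF_Task 3 = 13+6 = 19
ES_Task 4 = max(EF_Task 2=28, EF_Task 3=19) = 28; EF_Task 4 = 28+11 = 39
Expected project duration μ = 39 hours. Critical path: Task 1 → Task 2 → Task 4.

Variances on critical path: σ²_Task 1=0.444, σ²_Task 2=2.778, σ²_Task 4=1.778.
Largest is σ²_Task 2 = 2.778.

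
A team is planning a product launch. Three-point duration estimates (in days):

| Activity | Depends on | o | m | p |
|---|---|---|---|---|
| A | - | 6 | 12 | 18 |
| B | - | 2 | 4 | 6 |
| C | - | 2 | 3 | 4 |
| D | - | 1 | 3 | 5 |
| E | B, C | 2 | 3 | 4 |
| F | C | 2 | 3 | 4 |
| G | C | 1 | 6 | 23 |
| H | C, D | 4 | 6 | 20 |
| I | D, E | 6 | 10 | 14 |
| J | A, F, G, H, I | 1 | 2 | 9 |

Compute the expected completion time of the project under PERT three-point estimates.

20 days

te_A = (6 + 4·12 + 18)/6 = 72/6 = 12
te_B = (2 + 4·4 + 6)/6 = 24/6 = 4
te_C = (2 + 4·3 + 4)/6 = 18/6 = 3
te_D = (1 + 4·3 + 5)/6 = 18/6 = 3
te_E = (2 + 4·3 + 4)/6 = 18/6 = 3
te_F = (2 + 4·3 + 4)/6 = 18/6 = 3
te_G = (1 + 4·6 + 23)/6 = 48/6 = 8
te_H = (4 + 4·6 + 20)/6 = 48/6 = 8
te_I = (6 + 4·10 + 14)/6 = 60/6 = 10
te_J = (1 + 4·2 + 9)/6 = 18/6 = 3

Forward pass:
ES_A = 0; EF_A = 12
ES_B = 0; EF_B = 4
ES_C = 0; EF_C = 3
ES_D = 0; EF_D = 3
ES_E = max(EF_B=4, EF_C=3) = 4; EF_E = 4+3 = 7
ES_F = 3; EF_F = 3+3 = 6
ES_G = 3; EF_G = 3+8 = 11
ES_H = max(EF_C=3, EF_D=3) = 3; EF_H = 3+8 = 11
ES_I = max(EF_D=3, EF_E=7) = 7; EF_I = 7+10 = 17
ES_J = max(EF_A=12, EF_F=6, EF_G=11, EF_H=11, EF_I=17) = 17; EF_J = 17+3 = 20
Expected project duration μ = 20 days. Critical path: B → E → I → J.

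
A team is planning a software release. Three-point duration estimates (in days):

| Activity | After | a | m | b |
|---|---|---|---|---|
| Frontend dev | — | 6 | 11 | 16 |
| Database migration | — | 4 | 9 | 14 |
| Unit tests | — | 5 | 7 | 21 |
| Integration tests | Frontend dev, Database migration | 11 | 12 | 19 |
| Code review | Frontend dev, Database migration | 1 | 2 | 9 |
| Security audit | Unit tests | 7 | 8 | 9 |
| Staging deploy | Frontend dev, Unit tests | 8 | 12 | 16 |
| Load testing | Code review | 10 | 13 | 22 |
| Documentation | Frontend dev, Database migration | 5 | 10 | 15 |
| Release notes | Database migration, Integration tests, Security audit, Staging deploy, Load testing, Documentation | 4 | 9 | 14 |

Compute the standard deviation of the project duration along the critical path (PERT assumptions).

3.37 days

te_Frontend dev = (6 + 4·11 + 16)/6 = 66/6 = 11; σ²_Frontend dev = ((16−6)/6)² = 2.778
te_Database migration = (4 + 4·9 + 14)/6 = 54/6 = 9; σ²_Database migration = ((14−4)/6)² = 2.778
te_Unit tests = (5 + 4·7 + 21)/6 = 54/6 = 9; σ²_Unit tests = ((21−5)/6)² = 7.111
te_Integration tests = (11 + 4·12 + 19)/6 = 78/6 = 13; σ²_Integration tests = ((19−11)/6)² = 1.778
te_Code review = (1 + 4·2 + 9)/6 = 18/6 = 3; σ²_Code review = ((9−1)/6)² = 1.778
te_Security audit = (7 + 4·8 + 9)/6 = 48/6 = 8; σ²_Security audit = ((9−7)/6)² = 0.111
te_Staging deploy = (8 + 4·12 + 16)/6 = 72/6 = 12; σ²_Staging deploy = ((16−8)/6)² = 1.778
te_Load testing = (10 + 4·13 + 22)/6 = 84/6 = 14; σ²_Load testing = ((22−10)/6)² = 4.000
te_Documentation = (5 + 4·10 + 15)/6 = 60/6 = 10; σ²_Documentation = ((15−5)/6)² = 2.778
te_Release notes = (4 + 4·9 + 14)/6 = 54/6 = 9; σ²_Release notes = ((14−4)/6)² = 2.778

Forward pass:
ES_Frontend dev = 0; EF_Frontend dev = 11
ES_Database migration = 0; EF_Database migration = 9
ES_Unit tests = 0; EF_Unit tests = 9
ES_Integration tests = max(EF_Frontend dev=11, EF_Database migration=9) = 11; EF_Integration tests = 11+13 = 24
ES_Code review = max(EF_Frontend dev=11, EF_Database migration=9) = 11; EF_Code review = 11+3 = 14
ES_Security audit = 9; EF_Security audit = 9+8 = 17
ES_Staging deploy = max(EF_Frontend dev=11, EF_Unit tests=9) = 11; EF_Staging deploy = 11+12 = 23
ES_Load testing = 14; EF_Load testing = 14+14 = 28
ES_Documentation = max(EF_Frontend dev=11, EF_Database migration=9) = 11; EF_Documentation = 11+10 = 21
ES_Release notes = max(EF_Database migration=9, EF_Integration tests=24, EF_Security audit=17, EF_Staging deploy=23, EF_Load testing=28, EF_Documentation=21) = 28; EF_Release notes = 28+9 = 37
Expected project duration μ = 37 days. Critical path: Frontend dev → Code review → Load testing → Release notes.

Variance along critical path = 2.778 + 1.778 + 4.000 + 2.778 = 11.333
σ = √11.333 = 3.367 days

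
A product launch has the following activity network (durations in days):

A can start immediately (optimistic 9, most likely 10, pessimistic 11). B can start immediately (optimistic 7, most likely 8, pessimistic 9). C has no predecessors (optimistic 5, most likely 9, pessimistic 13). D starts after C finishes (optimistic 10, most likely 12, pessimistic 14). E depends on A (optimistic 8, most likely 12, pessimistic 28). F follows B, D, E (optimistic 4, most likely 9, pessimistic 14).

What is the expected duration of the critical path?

te_A = (9 + 4·10 + 11)/6 = 60/6 = 10
te_B = (7 + 4·8 + 9)/6 = 48/6 = 8
te_C = (5 + 4·9 + 13)/6 = 54/6 = 9
te_D = (10 + 4·12 + 14)/6 = 72/6 = 12
te_E = (8 + 4·12 + 28)/6 = 84/6 = 14
te_F = (4 + 4·9 + 14)/6 = 54/6 = 9

Forward pass:
ES_A = 0; EF_A = 10
ES_B = 0; EF_B = 8
ES_C = 0; EF_C = 9
ES_D = 9; EF_D = 9+12 = 21
ES_E = 10; EF_E = 10+14 = 24
ES_F = max(EF_B=8, EF_D=21, EF_E=24) = 24; EF_F = 24+9 = 33
Expected project duration μ = 33 days. Critical path: A → E → F.

33 days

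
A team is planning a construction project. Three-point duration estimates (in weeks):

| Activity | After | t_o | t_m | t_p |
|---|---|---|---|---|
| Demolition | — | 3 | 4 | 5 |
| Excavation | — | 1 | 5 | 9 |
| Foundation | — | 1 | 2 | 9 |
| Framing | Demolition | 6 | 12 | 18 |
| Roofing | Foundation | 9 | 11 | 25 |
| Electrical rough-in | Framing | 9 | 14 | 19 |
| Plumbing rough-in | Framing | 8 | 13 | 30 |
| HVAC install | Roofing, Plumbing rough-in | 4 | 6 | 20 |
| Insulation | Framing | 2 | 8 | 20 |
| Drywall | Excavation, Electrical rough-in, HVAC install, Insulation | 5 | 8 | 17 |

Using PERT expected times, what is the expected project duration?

te_Demolition = (3 + 4·4 + 5)/6 = 24/6 = 4
te_Excavation = (1 + 4·5 + 9)/6 = 30/6 = 5
te_Foundation = (1 + 4·2 + 9)/6 = 18/6 = 3
te_Framing = (6 + 4·12 + 18)/6 = 72/6 = 12
te_Roofing = (9 + 4·11 + 25)/6 = 78/6 = 13
te_Electrical rough-in = (9 + 4·14 + 19)/6 = 84/6 = 14
te_Plumbing rough-in = (8 + 4·13 + 30)/6 = 90/6 = 15
te_HVAC install = (4 + 4·6 + 20)/6 = 48/6 = 8
te_Insulation = (2 + 4·8 + 20)/6 = 54/6 = 9
te_Drywall = (5 + 4·8 + 17)/6 = 54/6 = 9

Forward pass:
ES_Demolition = 0; EF_Demolition = 4
ES_Excavation = 0; EF_Excavation = 5
ES_Foundation = 0; EF_Foundation = 3
ES_Framing = 4; EF_Framing = 4+12 = 16
ES_Roofing = 3; EF_Roofing = 3+13 = 16
ES_Electrical rough-in = 16; EF_Electrical rough-in = 16+14 = 30
ES_Plumbing rough-in = 16; EF_Plumbing rough-in = 16+15 = 31
ES_HVAC install = max(EF_Roofing=16, EF_Plumbing rough-in=31) = 31; EF_HVAC install = 31+8 = 39
ES_Insulation = 16; EF_Insulation = 16+9 = 25
ES_Drywall = max(EF_Excavation=5, EF_Electrical rough-in=30, EF_HVAC install=39, EF_Insulation=25) = 39; EF_Drywall = 39+9 = 48
Expected project duration μ = 48 weeks. Critical path: Demolition → Framing → Plumbing rough-in → HVAC install → Drywall.

48 weeks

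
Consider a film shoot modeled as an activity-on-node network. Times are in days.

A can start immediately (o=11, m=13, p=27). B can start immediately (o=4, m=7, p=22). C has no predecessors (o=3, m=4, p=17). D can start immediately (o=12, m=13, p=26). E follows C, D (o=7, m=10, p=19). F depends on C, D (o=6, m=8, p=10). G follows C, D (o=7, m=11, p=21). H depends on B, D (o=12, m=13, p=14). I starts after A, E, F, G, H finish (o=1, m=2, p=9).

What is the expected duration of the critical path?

31 days

te_A = (11 + 4·13 + 27)/6 = 90/6 = 15
te_B = (4 + 4·7 + 22)/6 = 54/6 = 9
te_C = (3 + 4·4 + 17)/6 = 36/6 = 6
te_D = (12 + 4·13 + 26)/6 = 90/6 = 15
te_E = (7 + 4·10 + 19)/6 = 66/6 = 11
te_F = (6 + 4·8 + 10)/6 = 48/6 = 8
te_G = (7 + 4·11 + 21)/6 = 72/6 = 12
te_H = (12 + 4·13 + 14)/6 = 78/6 = 13
te_I = (1 + 4·2 + 9)/6 = 18/6 = 3

Forward pass:
ES_A = 0; EF_A = 15
ES_B = 0; EF_B = 9
ES_C = 0; EF_C = 6
ES_D = 0; EF_D = 15
ES_E = max(EF_C=6, EF_D=15) = 15; EF_E = 15+11 = 26
ES_F = max(EF_C=6, EF_D=15) = 15; EF_F = 15+8 = 23
ES_G = max(EF_C=6, EF_D=15) = 15; EF_G = 15+12 = 27
ES_H = max(EF_B=9, EF_D=15) = 15; EF_H = 15+13 = 28
ES_I = max(EF_A=15, EF_E=26, EF_F=23, EF_G=27, EF_H=28) = 28; EF_I = 28+3 = 31
Expected project duration μ = 31 days. Critical path: D → H → I.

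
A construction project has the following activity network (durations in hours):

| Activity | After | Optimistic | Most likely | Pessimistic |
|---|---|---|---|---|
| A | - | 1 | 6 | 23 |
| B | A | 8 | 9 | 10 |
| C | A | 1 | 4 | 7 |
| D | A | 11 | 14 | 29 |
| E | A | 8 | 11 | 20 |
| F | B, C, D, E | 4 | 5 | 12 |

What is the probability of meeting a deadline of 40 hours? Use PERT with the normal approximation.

te_A = (1 + 4·6 + 23)/6 = 48/6 = 8; σ²_A = ((23−1)/6)² = 13.444
te_B = (8 + 4·9 + 10)/6 = 54/6 = 9; σ²_B = ((10−8)/6)² = 0.111
te_C = (1 + 4·4 + 7)/6 = 24/6 = 4; σ²_C = ((7−1)/6)² = 1.000
te_D = (11 + 4·14 + 29)/6 = 96/6 = 16; σ²_D = ((29−11)/6)² = 9.000
te_E = (8 + 4·11 + 20)/6 = 72/6 = 12; σ²_E = ((20−8)/6)² = 4.000
te_F = (4 + 4·5 + 12)/6 = 36/6 = 6; σ²_F = ((12−4)/6)² = 1.778

Forward pass:
ES_A = 0; EF_A = 8
ES_B = 8; EF_B = 8+9 = 17
ES_C = 8; EF_C = 8+4 = 12
ES_D = 8; EF_D = 8+16 = 24
ES_E = 8; EF_E = 8+12 = 20
ES_F = max(EF_B=17, EF_C=12, EF_D=24, EF_E=20) = 24; EF_F = 24+6 = 30
Expected project duration μ = 30 hours. Critical path: A → D → F.

Variance along critical path = 13.444 + 9.000 + 1.778 = 24.222; σ = √24.222 = 4.922 hours.
Z = (40 − 30) / 4.922 = 2.032
P(T ≤ 40) = Φ(2.032) ≈ 0.979

0.979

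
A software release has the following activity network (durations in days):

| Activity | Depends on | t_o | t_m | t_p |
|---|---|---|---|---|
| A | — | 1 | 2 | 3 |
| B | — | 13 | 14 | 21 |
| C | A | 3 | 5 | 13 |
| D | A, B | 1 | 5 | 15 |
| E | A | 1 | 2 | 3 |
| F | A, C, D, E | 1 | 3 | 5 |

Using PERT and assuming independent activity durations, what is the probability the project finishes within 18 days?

te_A = (1 + 4·2 + 3)/6 = 12/6 = 2; σ²_A = ((3−1)/6)² = 0.111
te_B = (13 + 4·14 + 21)/6 = 90/6 = 15; σ²_B = ((21−13)/6)² = 1.778
te_C = (3 + 4·5 + 13)/6 = 36/6 = 6; σ²_C = ((13−3)/6)² = 2.778
te_D = (1 + 4·5 + 15)/6 = 36/6 = 6; σ²_D = ((15−1)/6)² = 5.444
te_E = (1 + 4·2 + 3)/6 = 12/6 = 2; σ²_E = ((3−1)/6)² = 0.111
te_F = (1 + 4·3 + 5)/6 = 18/6 = 3; σ²_F = ((5−1)/6)² = 0.444

Forward pass:
ES_A = 0; EF_A = 2
ES_B = 0; EF_B = 15
ES_C = 2; EF_C = 2+6 = 8
ES_D = max(EF_A=2, EF_B=15) = 15; EF_D = 15+6 = 21
ES_E = 2; EF_E = 2+2 = 4
ES_F = max(EF_A=2, EF_C=8, EF_D=21, EF_E=4) = 21; EF_F = 21+3 = 24
Expected project duration μ = 24 days. Critical path: B → D → F.

Variance along critical path = 1.778 + 5.444 + 0.444 = 7.667; σ = √7.667 = 2.769 days.
Z = (18 − 24) / 2.769 = -2.167
P(T ≤ 18) = Φ(-2.167) ≈ 0.015

0.015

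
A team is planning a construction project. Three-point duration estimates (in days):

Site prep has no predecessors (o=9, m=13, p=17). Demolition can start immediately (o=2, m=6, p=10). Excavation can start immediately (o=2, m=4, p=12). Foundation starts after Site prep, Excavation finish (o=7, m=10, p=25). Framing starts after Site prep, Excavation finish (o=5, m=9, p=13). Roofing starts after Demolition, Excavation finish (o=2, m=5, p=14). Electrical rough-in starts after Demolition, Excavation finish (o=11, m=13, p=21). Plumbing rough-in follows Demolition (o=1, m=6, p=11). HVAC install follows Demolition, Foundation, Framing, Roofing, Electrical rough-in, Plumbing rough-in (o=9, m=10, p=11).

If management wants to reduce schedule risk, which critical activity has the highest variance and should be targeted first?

Foundation

te_Site prep = (9 + 4·13 + 17)/6 = 78/6 = 13; σ²_Site prep = ((17−9)/6)² = 1.778
te_Demolition = (2 + 4·6 + 10)/6 = 36/6 = 6; σ²_Demolition = ((10−2)/6)² = 1.778
te_Excavation = (2 + 4·4 + 12)/6 = 30/6 = 5; σ²_Excavation = ((12−2)/6)² = 2.778
te_Foundation = (7 + 4·10 + 25)/6 = 72/6 = 12; σ²_Foundation = ((25−7)/6)² = 9.000
te_Framing = (5 + 4·9 + 13)/6 = 54/6 = 9; σ²_Framing = ((13−5)/6)² = 1.778
te_Roofing = (2 + 4·5 + 14)/6 = 36/6 = 6; σ²_Roofing = ((14−2)/6)² = 4.000
te_Electrical rough-in = (11 + 4·13 + 21)/6 = 84/6 = 14; σ²_Electrical rough-in = ((21−11)/6)² = 2.778
te_Plumbing rough-in = (1 + 4·6 + 11)/6 = 36/6 = 6; σ²_Plumbing rough-in = ((11−1)/6)² = 2.778
te_HVAC install = (9 + 4·10 + 11)/6 = 60/6 = 10; σ²_HVAC install = ((11−9)/6)² = 0.111

Forward pass:
ES_Site prep = 0; EF_Site prep = 13
ES_Demolition = 0; EF_Demolition = 6
ES_Excavation = 0; EF_Excavation = 5
ES_Foundation = max(EF_Site prep=13, EF_Excavation=5) = 13; EF_Foundation = 13+12 = 25
ES_Framing = max(EF_Site prep=13, EF_Excavation=5) = 13; EF_Framing = 13+9 = 22
ES_Roofing = max(EF_Demolition=6, EF_Excavation=5) = 6; EF_Roofing = 6+6 = 12
ES_Electrical rough-in = max(EF_Demolition=6, EF_Excavation=5) = 6; EF_Electrical rough-in = 6+14 = 20
ES_Plumbing rough-in = 6; EF_Plumbing rough-in = 6+6 = 12
ES_HVAC install = max(EF_Demolition=6, EF_Foundation=25, EF_Framing=22, EF_Roofing=12, EF_Electrical rough-in=20, EF_Plumbing rough-in=12) = 25; EF_HVAC install = 25+10 = 35
Expected project duration μ = 35 days. Critical path: Site prep → Foundation → HVAC install.

Variances on critical path: σ²_Site prep=1.778, σ²_Foundation=9.000, σ²_HVAC install=0.111.
Largest is σ²_Foundation = 9.000.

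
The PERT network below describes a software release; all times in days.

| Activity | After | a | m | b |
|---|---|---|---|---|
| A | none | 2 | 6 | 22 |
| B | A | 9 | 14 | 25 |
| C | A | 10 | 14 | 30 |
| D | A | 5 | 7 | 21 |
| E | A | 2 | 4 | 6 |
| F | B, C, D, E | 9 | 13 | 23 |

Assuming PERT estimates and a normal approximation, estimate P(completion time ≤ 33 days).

0.171

te_A = (2 + 4·6 + 22)/6 = 48/6 = 8; σ²_A = ((22−2)/6)² = 11.111
te_B = (9 + 4·14 + 25)/6 = 90/6 = 15; σ²_B = ((25−9)/6)² = 7.111
te_C = (10 + 4·14 + 30)/6 = 96/6 = 16; σ²_C = ((30−10)/6)² = 11.111
te_D = (5 + 4·7 + 21)/6 = 54/6 = 9; σ²_D = ((21−5)/6)² = 7.111
te_E = (2 + 4·4 + 6)/6 = 24/6 = 4; σ²_E = ((6−2)/6)² = 0.444
te_F = (9 + 4·13 + 23)/6 = 84/6 = 14; σ²_F = ((23−9)/6)² = 5.444

Forward pass:
ES_A = 0; EF_A = 8
ES_B = 8; EF_B = 8+15 = 23
ES_C = 8; EF_C = 8+16 = 24
ES_D = 8; EF_D = 8+9 = 17
ES_E = 8; EF_E = 8+4 = 12
ES_F = max(EF_B=23, EF_C=24, EF_D=17, EF_E=12) = 24; EF_F = 24+14 = 38
Expected project duration μ = 38 days. Critical path: A → C → F.

Variance along critical path = 11.111 + 11.111 + 5.444 = 27.667; σ = √27.667 = 5.260 days.
Z = (33 − 38) / 5.260 = -0.951
P(T ≤ 33) = Φ(-0.951) ≈ 0.171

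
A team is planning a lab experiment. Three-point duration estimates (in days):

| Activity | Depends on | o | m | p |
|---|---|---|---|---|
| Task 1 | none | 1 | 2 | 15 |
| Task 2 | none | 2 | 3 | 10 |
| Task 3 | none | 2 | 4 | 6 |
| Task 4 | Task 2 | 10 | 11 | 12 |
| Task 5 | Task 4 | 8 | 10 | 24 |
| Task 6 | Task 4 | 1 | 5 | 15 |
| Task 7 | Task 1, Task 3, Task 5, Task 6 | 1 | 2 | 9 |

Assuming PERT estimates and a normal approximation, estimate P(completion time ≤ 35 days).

te_Task 1 = (1 + 4·2 + 15)/6 = 24/6 = 4; σ²_Task 1 = ((15−1)/6)² = 5.444
te_Task 2 = (2 + 4·3 + 10)/6 = 24/6 = 4; σ²_Task 2 = ((10−2)/6)² = 1.778
te_Task 3 = (2 + 4·4 + 6)/6 = 24/6 = 4; σ²_Task 3 = ((6−2)/6)² = 0.444
te_Task 4 = (10 + 4·11 + 12)/6 = 66/6 = 11; σ²_Task 4 = ((12−10)/6)² = 0.111
te_Task 5 = (8 + 4·10 + 24)/6 = 72/6 = 12; σ²_Task 5 = ((24−8)/6)² = 7.111
te_Task 6 = (1 + 4·5 + 15)/6 = 36/6 = 6; σ²_Task 6 = ((15−1)/6)² = 5.444
te_Task 7 = (1 + 4·2 + 9)/6 = 18/6 = 3; σ²_Task 7 = ((9−1)/6)² = 1.778

Forward pass:
ES_Task 1 = 0; EF_Task 1 = 4
ES_Task 2 = 0; EF_Task 2 = 4
ES_Task 3 = 0; EF_Task 3 = 4
ES_Task 4 = 4; EF_Task 4 = 4+11 = 15
ES_Task 5 = 15; EF_Task 5 = 15+12 = 27
ES_Task 6 = 15; EF_Task 6 = 15+6 = 21
ES_Task 7 = max(EF_Task 1=4, EF_Task 3=4, EF_Task 5=27, EF_Task 6=21) = 27; EF_Task 7 = 27+3 = 30
Expected project duration μ = 30 days. Critical path: Task 2 → Task 4 → Task 5 → Task 7.

Variance along critical path = 1.778 + 0.111 + 7.111 + 1.778 = 10.778; σ = √10.778 = 3.283 days.
Z = (35 − 30) / 3.283 = 1.523
P(T ≤ 35) = Φ(1.523) ≈ 0.936

0.936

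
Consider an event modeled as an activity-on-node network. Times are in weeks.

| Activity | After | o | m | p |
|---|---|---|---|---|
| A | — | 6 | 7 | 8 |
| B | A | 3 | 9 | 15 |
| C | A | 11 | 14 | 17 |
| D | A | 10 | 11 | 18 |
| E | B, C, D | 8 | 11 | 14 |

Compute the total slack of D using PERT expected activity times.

2 weeks

te_A = (6 + 4·7 + 8)/6 = 42/6 = 7
te_B = (3 + 4·9 + 15)/6 = 54/6 = 9
te_C = (11 + 4·14 + 17)/6 = 84/6 = 14
te_D = (10 + 4·11 + 18)/6 = 72/6 = 12
te_E = (8 + 4·11 + 14)/6 = 66/6 = 11

Forward pass:
ES_A = 0; EF_A = 7
ES_B = 7; EF_B = 7+9 = 16
ES_C = 7; EF_C = 7+14 = 21
ES_D = 7; EF_D = 7+12 = 19
ES_E = max(EF_B=16, EF_C=21, EF_D=19) = 21; EF_E = 21+11 = 32
Expected project duration μ = 32 weeks. Critical path: A → C → E.

Backward pass:
LF_E = 32; LS_E = 32−11 = 21
LF_D = LS_E = 21; LS_D = 21−12 = 9
LF_C = LS_E = 21; LS_C = 21−14 = 7
LF_B = LS_E = 21; LS_B = 21−9 = 12
LF_A = min(LS_B=12, LS_C=7, LS_D=9) = 7; LS_A = 7−7 = 0
Slack_D = LS_D − ES_D = 9 − 7 = 2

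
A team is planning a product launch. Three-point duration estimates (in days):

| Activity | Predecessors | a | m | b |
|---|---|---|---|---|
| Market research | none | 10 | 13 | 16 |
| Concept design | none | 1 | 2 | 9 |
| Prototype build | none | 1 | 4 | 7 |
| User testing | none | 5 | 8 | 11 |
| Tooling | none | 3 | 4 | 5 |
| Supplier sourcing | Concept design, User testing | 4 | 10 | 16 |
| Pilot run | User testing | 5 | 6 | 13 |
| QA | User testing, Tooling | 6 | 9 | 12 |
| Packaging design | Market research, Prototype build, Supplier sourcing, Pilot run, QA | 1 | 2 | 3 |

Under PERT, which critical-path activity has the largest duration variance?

Supplier sourcing

te_Market research = (10 + 4·13 + 16)/6 = 78/6 = 13; σ²_Market research = ((16−10)/6)² = 1.000
te_Concept design = (1 + 4·2 + 9)/6 = 18/6 = 3; σ²_Concept design = ((9−1)/6)² = 1.778
te_Prototype build = (1 + 4·4 + 7)/6 = 24/6 = 4; σ²_Prototype build = ((7−1)/6)² = 1.000
te_User testing = (5 + 4·8 + 11)/6 = 48/6 = 8; σ²_User testing = ((11−5)/6)² = 1.000
te_Tooling = (3 + 4·4 + 5)/6 = 24/6 = 4; σ²_Tooling = ((5−3)/6)² = 0.111
te_Supplier sourcing = (4 + 4·10 + 16)/6 = 60/6 = 10; σ²_Supplier sourcing = ((16−4)/6)² = 4.000
te_Pilot run = (5 + 4·6 + 13)/6 = 42/6 = 7; σ²_Pilot run = ((13−5)/6)² = 1.778
te_QA = (6 + 4·9 + 12)/6 = 54/6 = 9; σ²_QA = ((12−6)/6)² = 1.000
te_Packaging design = (1 + 4·2 + 3)/6 = 12/6 = 2; σ²_Packaging design = ((3−1)/6)² = 0.111

Forward pass:
ES_Market research = 0; EF_Market research = 13
ES_Concept design = 0; EF_Concept design = 3
ES_Prototype build = 0; EF_Prototype build = 4
ES_User testing = 0; EF_User testing = 8
ES_Tooling = 0; EF_Tooling = 4
ES_Supplier sourcing = max(EF_Concept design=3, EF_User testing=8) = 8; EF_Supplier sourcing = 8+10 = 18
ES_Pilot run = 8; EF_Pilot run = 8+7 = 15
ES_QA = max(EF_User testing=8, EF_Tooling=4) = 8; EF_QA = 8+9 = 17
ES_Packaging design = max(EF_Market research=13, EF_Prototype build=4, EF_Supplier sourcing=18, EF_Pilot run=15, EF_QA=17) = 18; EF_Packaging design = 18+2 = 20
Expected project duration μ = 20 days. Critical path: User testing → Supplier sourcing → Packaging design.

Variances on critical path: σ²_User testing=1.000, σ²_Supplier sourcing=4.000, σ²_Packaging design=0.111.
Largest is σ²_Supplier sourcing = 4.000.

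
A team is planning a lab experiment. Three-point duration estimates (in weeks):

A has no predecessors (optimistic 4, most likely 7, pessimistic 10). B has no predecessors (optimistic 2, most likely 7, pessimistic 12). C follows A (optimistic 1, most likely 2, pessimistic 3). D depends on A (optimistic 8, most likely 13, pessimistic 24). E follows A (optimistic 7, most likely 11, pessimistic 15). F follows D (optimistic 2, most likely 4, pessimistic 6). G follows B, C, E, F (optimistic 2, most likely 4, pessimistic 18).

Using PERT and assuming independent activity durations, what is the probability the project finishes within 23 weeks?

0.022

te_A = (4 + 4·7 + 10)/6 = 42/6 = 7; σ²_A = ((10−4)/6)² = 1.000
te_B = (2 + 4·7 + 12)/6 = 42/6 = 7; σ²_B = ((12−2)/6)² = 2.778
te_C = (1 + 4·2 + 3)/6 = 12/6 = 2; σ²_C = ((3−1)/6)² = 0.111
te_D = (8 + 4·13 + 24)/6 = 84/6 = 14; σ²_D = ((24−8)/6)² = 7.111
te_E = (7 + 4·11 + 15)/6 = 66/6 = 11; σ²_E = ((15−7)/6)² = 1.778
te_F = (2 + 4·4 + 6)/6 = 24/6 = 4; σ²_F = ((6−2)/6)² = 0.444
te_G = (2 + 4·4 + 18)/6 = 36/6 = 6; σ²_G = ((18−2)/6)² = 7.111

Forward pass:
ES_A = 0; EF_A = 7
ES_B = 0; EF_B = 7
ES_C = 7; EF_C = 7+2 = 9
ES_D = 7; EF_D = 7+14 = 21
ES_E = 7; EF_E = 7+11 = 18
ES_F = 21; EF_F = 21+4 = 25
ES_G = max(EF_B=7, EF_C=9, EF_E=18, EF_F=25) = 25; EF_G = 25+6 = 31
Expected project duration μ = 31 weeks. Critical path: A → D → F → G.

Variance along critical path = 1.000 + 7.111 + 0.444 + 7.111 = 15.667; σ = √15.667 = 3.958 weeks.
Z = (23 − 31) / 3.958 = -2.021
P(T ≤ 23) = Φ(-2.021) ≈ 0.022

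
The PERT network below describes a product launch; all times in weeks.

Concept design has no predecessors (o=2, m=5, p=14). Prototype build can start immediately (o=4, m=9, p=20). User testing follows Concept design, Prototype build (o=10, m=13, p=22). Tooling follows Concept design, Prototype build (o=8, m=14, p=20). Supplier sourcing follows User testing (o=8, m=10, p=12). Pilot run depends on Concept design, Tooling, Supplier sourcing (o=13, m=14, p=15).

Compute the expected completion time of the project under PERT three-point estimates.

48 weeks

te_Concept design = (2 + 4·5 + 14)/6 = 36/6 = 6
te_Prototype build = (4 + 4·9 + 20)/6 = 60/6 = 10
te_User testing = (10 + 4·13 + 22)/6 = 84/6 = 14
te_Tooling = (8 + 4·14 + 20)/6 = 84/6 = 14
te_Supplier sourcing = (8 + 4·10 + 12)/6 = 60/6 = 10
te_Pilot run = (13 + 4·14 + 15)/6 = 84/6 = 14

Forward pass:
ES_Concept design = 0; EF_Concept design = 6
ES_Prototype build = 0; EF_Prototype build = 10
ES_User testing = max(EF_Concept design=6, EF_Prototype build=10) = 10; EF_User testing = 10+14 = 24
ES_Tooling = max(EF_Concept design=6, EF_Prototype build=10) = 10; EF_Tooling = 10+14 = 24
ES_Supplier sourcing = 24; EF_Supplier sourcing = 24+10 = 34
ES_Pilot run = max(EF_Concept design=6, EF_Tooling=24, EF_Supplier sourcing=34) = 34; EF_Pilot run = 34+14 = 48
Expected project duration μ = 48 weeks. Critical path: Prototype build → User testing → Supplier sourcing → Pilot run.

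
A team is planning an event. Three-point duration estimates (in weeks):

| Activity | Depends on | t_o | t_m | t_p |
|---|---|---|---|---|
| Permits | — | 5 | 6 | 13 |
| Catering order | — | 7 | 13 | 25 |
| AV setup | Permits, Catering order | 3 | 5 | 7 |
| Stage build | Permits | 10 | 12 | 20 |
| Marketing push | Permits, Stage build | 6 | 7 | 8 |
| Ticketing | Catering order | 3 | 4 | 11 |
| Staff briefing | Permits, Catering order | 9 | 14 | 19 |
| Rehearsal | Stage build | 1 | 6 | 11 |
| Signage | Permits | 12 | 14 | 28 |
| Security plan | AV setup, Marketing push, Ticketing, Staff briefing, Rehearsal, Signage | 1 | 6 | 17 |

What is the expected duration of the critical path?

35 weeks

te_Permits = (5 + 4·6 + 13)/6 = 42/6 = 7
te_Catering order = (7 + 4·13 + 25)/6 = 84/6 = 14
te_AV setup = (3 + 4·5 + 7)/6 = 30/6 = 5
te_Stage build = (10 + 4·12 + 20)/6 = 78/6 = 13
te_Marketing push = (6 + 4·7 + 8)/6 = 42/6 = 7
te_Ticketing = (3 + 4·4 + 11)/6 = 30/6 = 5
te_Staff briefing = (9 + 4·14 + 19)/6 = 84/6 = 14
te_Rehearsal = (1 + 4·6 + 11)/6 = 36/6 = 6
te_Signage = (12 + 4·14 + 28)/6 = 96/6 = 16
te_Security plan = (1 + 4·6 + 17)/6 = 42/6 = 7

Forward pass:
ES_Permits = 0; EF_Permits = 7
ES_Catering order = 0; EF_Catering order = 14
ES_AV setup = max(EF_Permits=7, EF_Catering order=14) = 14; EF_AV setup = 14+5 = 19
ES_Stage build = 7; EF_Stage build = 7+13 = 20
ES_Marketing push = max(EF_Permits=7, EF_Stage build=20) = 20; EF_Marketing push = 20+7 = 27
ES_Ticketing = 14; EF_Ticketing = 14+5 = 19
ES_Staff briefing = max(EF_Permits=7, EF_Catering order=14) = 14; EF_Staff briefing = 14+14 = 28
ES_Rehearsal = 20; EF_Rehearsal = 20+6 = 26
ES_Signage = 7; EF_Signage = 7+16 = 23
ES_Security plan = max(EF_AV setup=19, EF_Marketing push=27, EF_Ticketing=19, EF_Staff briefing=28, EF_Rehearsal=26, EF_Signage=23) = 28; EF_Security plan = 28+7 = 35
Expected project duration μ = 35 weeks. Critical path: Catering order → Staff briefing → Security plan.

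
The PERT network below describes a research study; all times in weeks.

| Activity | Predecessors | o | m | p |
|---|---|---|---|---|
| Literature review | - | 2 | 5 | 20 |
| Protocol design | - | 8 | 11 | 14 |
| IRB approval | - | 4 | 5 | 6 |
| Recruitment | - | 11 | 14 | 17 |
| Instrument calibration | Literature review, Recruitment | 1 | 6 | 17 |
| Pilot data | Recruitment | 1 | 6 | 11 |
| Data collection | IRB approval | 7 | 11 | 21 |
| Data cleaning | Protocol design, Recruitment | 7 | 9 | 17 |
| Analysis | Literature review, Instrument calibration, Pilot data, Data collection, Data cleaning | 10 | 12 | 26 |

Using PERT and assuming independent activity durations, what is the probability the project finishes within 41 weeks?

te_Literature review = (2 + 4·5 + 20)/6 = 42/6 = 7; σ²_Literature review = ((20−2)/6)² = 9.000
te_Protocol design = (8 + 4·11 + 14)/6 = 66/6 = 11; σ²_Protocol design = ((14−8)/6)² = 1.000
te_IRB approval = (4 + 4·5 + 6)/6 = 30/6 = 5; σ²_IRB approval = ((6−4)/6)² = 0.111
te_Recruitment = (11 + 4·14 + 17)/6 = 84/6 = 14; σ²_Recruitment = ((17−11)/6)² = 1.000
te_Instrument calibration = (1 + 4·6 + 17)/6 = 42/6 = 7; σ²_Instrument calibration = ((17−1)/6)² = 7.111
te_Pilot data = (1 + 4·6 + 11)/6 = 36/6 = 6; σ²_Pilot data = ((11−1)/6)² = 2.778
te_Data collection = (7 + 4·11 + 21)/6 = 72/6 = 12; σ²_Data collection = ((21−7)/6)² = 5.444
te_Data cleaning = (7 + 4·9 + 17)/6 = 60/6 = 10; σ²_Data cleaning = ((17−7)/6)² = 2.778
te_Analysis = (10 + 4·12 + 26)/6 = 84/6 = 14; σ²_Analysis = ((26−10)/6)² = 7.111

Forward pass:
ES_Literature review = 0; EF_Literature review = 7
ES_Protocol design = 0; EF_Protocol design = 11
ES_IRB approval = 0; EF_IRB approval = 5
ES_Recruitment = 0; EF_Recruitment = 14
ES_Instrument calibration = max(EF_Literature review=7, EF_Recruitment=14) = 14; EF_Instrument calibration = 14+7 = 21
ES_Pilot data = 14; EF_Pilot data = 14+6 = 20
ES_Data collection = 5; EF_Data collection = 5+12 = 17
ES_Data cleaning = max(EF_Protocol design=11, EF_Recruitment=14) = 14; EF_Data cleaning = 14+10 = 24
ES_Analysis = max(EF_Literature review=7, EF_Instrument calibration=21, EF_Pilot data=20, EF_Data collection=17, EF_Data cleaning=24) = 24; EF_Analysis = 24+14 = 38
Expected project duration μ = 38 weeks. Critical path: Recruitment → Data cleaning → Analysis.

Variance along critical path = 1.000 + 2.778 + 7.111 = 10.889; σ = √10.889 = 3.300 weeks.
Z = (41 − 38) / 3.300 = 0.909
P(T ≤ 41) = Φ(0.909) ≈ 0.818

0.818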